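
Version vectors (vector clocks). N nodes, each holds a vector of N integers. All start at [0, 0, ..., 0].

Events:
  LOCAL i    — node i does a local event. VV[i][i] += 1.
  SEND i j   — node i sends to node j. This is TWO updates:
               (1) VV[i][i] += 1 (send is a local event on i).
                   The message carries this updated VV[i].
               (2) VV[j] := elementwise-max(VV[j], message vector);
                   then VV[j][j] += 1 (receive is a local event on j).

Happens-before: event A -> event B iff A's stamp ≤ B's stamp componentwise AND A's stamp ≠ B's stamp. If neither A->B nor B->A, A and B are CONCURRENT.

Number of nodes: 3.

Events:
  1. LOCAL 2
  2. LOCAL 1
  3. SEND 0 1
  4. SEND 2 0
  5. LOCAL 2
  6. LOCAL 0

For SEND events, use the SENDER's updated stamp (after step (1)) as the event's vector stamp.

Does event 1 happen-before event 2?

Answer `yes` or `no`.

Answer: no

Derivation:
Initial: VV[0]=[0, 0, 0]
Initial: VV[1]=[0, 0, 0]
Initial: VV[2]=[0, 0, 0]
Event 1: LOCAL 2: VV[2][2]++ -> VV[2]=[0, 0, 1]
Event 2: LOCAL 1: VV[1][1]++ -> VV[1]=[0, 1, 0]
Event 3: SEND 0->1: VV[0][0]++ -> VV[0]=[1, 0, 0], msg_vec=[1, 0, 0]; VV[1]=max(VV[1],msg_vec) then VV[1][1]++ -> VV[1]=[1, 2, 0]
Event 4: SEND 2->0: VV[2][2]++ -> VV[2]=[0, 0, 2], msg_vec=[0, 0, 2]; VV[0]=max(VV[0],msg_vec) then VV[0][0]++ -> VV[0]=[2, 0, 2]
Event 5: LOCAL 2: VV[2][2]++ -> VV[2]=[0, 0, 3]
Event 6: LOCAL 0: VV[0][0]++ -> VV[0]=[3, 0, 2]
Event 1 stamp: [0, 0, 1]
Event 2 stamp: [0, 1, 0]
[0, 0, 1] <= [0, 1, 0]? False. Equal? False. Happens-before: False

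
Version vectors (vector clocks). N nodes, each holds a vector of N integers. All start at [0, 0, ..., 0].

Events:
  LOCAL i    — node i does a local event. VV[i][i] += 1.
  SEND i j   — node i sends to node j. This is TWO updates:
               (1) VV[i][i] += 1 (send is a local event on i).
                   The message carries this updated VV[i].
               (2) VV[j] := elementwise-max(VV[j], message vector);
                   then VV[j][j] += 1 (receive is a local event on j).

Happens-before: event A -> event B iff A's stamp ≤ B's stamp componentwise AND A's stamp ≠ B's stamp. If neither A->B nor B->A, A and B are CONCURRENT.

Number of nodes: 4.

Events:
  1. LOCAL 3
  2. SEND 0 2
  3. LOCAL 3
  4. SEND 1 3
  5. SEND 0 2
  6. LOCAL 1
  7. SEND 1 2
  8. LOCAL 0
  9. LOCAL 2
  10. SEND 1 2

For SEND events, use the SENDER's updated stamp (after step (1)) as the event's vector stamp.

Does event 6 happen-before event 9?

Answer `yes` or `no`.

Answer: yes

Derivation:
Initial: VV[0]=[0, 0, 0, 0]
Initial: VV[1]=[0, 0, 0, 0]
Initial: VV[2]=[0, 0, 0, 0]
Initial: VV[3]=[0, 0, 0, 0]
Event 1: LOCAL 3: VV[3][3]++ -> VV[3]=[0, 0, 0, 1]
Event 2: SEND 0->2: VV[0][0]++ -> VV[0]=[1, 0, 0, 0], msg_vec=[1, 0, 0, 0]; VV[2]=max(VV[2],msg_vec) then VV[2][2]++ -> VV[2]=[1, 0, 1, 0]
Event 3: LOCAL 3: VV[3][3]++ -> VV[3]=[0, 0, 0, 2]
Event 4: SEND 1->3: VV[1][1]++ -> VV[1]=[0, 1, 0, 0], msg_vec=[0, 1, 0, 0]; VV[3]=max(VV[3],msg_vec) then VV[3][3]++ -> VV[3]=[0, 1, 0, 3]
Event 5: SEND 0->2: VV[0][0]++ -> VV[0]=[2, 0, 0, 0], msg_vec=[2, 0, 0, 0]; VV[2]=max(VV[2],msg_vec) then VV[2][2]++ -> VV[2]=[2, 0, 2, 0]
Event 6: LOCAL 1: VV[1][1]++ -> VV[1]=[0, 2, 0, 0]
Event 7: SEND 1->2: VV[1][1]++ -> VV[1]=[0, 3, 0, 0], msg_vec=[0, 3, 0, 0]; VV[2]=max(VV[2],msg_vec) then VV[2][2]++ -> VV[2]=[2, 3, 3, 0]
Event 8: LOCAL 0: VV[0][0]++ -> VV[0]=[3, 0, 0, 0]
Event 9: LOCAL 2: VV[2][2]++ -> VV[2]=[2, 3, 4, 0]
Event 10: SEND 1->2: VV[1][1]++ -> VV[1]=[0, 4, 0, 0], msg_vec=[0, 4, 0, 0]; VV[2]=max(VV[2],msg_vec) then VV[2][2]++ -> VV[2]=[2, 4, 5, 0]
Event 6 stamp: [0, 2, 0, 0]
Event 9 stamp: [2, 3, 4, 0]
[0, 2, 0, 0] <= [2, 3, 4, 0]? True. Equal? False. Happens-before: True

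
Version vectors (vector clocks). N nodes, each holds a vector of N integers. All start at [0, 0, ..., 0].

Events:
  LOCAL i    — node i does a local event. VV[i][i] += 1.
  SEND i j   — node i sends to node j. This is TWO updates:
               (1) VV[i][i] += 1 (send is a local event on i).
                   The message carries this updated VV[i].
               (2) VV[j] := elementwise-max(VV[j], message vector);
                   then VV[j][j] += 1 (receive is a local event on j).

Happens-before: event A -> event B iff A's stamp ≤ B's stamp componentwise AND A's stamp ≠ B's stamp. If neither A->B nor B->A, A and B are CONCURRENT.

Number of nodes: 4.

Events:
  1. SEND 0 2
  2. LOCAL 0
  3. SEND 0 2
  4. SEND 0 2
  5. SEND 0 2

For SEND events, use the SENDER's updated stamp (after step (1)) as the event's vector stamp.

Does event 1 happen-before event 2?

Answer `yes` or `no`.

Initial: VV[0]=[0, 0, 0, 0]
Initial: VV[1]=[0, 0, 0, 0]
Initial: VV[2]=[0, 0, 0, 0]
Initial: VV[3]=[0, 0, 0, 0]
Event 1: SEND 0->2: VV[0][0]++ -> VV[0]=[1, 0, 0, 0], msg_vec=[1, 0, 0, 0]; VV[2]=max(VV[2],msg_vec) then VV[2][2]++ -> VV[2]=[1, 0, 1, 0]
Event 2: LOCAL 0: VV[0][0]++ -> VV[0]=[2, 0, 0, 0]
Event 3: SEND 0->2: VV[0][0]++ -> VV[0]=[3, 0, 0, 0], msg_vec=[3, 0, 0, 0]; VV[2]=max(VV[2],msg_vec) then VV[2][2]++ -> VV[2]=[3, 0, 2, 0]
Event 4: SEND 0->2: VV[0][0]++ -> VV[0]=[4, 0, 0, 0], msg_vec=[4, 0, 0, 0]; VV[2]=max(VV[2],msg_vec) then VV[2][2]++ -> VV[2]=[4, 0, 3, 0]
Event 5: SEND 0->2: VV[0][0]++ -> VV[0]=[5, 0, 0, 0], msg_vec=[5, 0, 0, 0]; VV[2]=max(VV[2],msg_vec) then VV[2][2]++ -> VV[2]=[5, 0, 4, 0]
Event 1 stamp: [1, 0, 0, 0]
Event 2 stamp: [2, 0, 0, 0]
[1, 0, 0, 0] <= [2, 0, 0, 0]? True. Equal? False. Happens-before: True

Answer: yes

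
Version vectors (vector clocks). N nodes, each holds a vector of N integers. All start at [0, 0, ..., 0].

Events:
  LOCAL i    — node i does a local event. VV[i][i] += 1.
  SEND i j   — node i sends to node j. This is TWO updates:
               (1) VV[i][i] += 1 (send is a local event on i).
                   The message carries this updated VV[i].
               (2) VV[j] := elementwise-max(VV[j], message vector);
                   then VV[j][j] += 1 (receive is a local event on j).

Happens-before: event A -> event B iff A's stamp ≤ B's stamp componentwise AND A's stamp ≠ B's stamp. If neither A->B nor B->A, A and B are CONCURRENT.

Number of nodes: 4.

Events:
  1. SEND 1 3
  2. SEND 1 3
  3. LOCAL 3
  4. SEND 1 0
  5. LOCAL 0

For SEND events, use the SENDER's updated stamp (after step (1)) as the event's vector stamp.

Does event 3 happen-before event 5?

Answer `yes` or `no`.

Initial: VV[0]=[0, 0, 0, 0]
Initial: VV[1]=[0, 0, 0, 0]
Initial: VV[2]=[0, 0, 0, 0]
Initial: VV[3]=[0, 0, 0, 0]
Event 1: SEND 1->3: VV[1][1]++ -> VV[1]=[0, 1, 0, 0], msg_vec=[0, 1, 0, 0]; VV[3]=max(VV[3],msg_vec) then VV[3][3]++ -> VV[3]=[0, 1, 0, 1]
Event 2: SEND 1->3: VV[1][1]++ -> VV[1]=[0, 2, 0, 0], msg_vec=[0, 2, 0, 0]; VV[3]=max(VV[3],msg_vec) then VV[3][3]++ -> VV[3]=[0, 2, 0, 2]
Event 3: LOCAL 3: VV[3][3]++ -> VV[3]=[0, 2, 0, 3]
Event 4: SEND 1->0: VV[1][1]++ -> VV[1]=[0, 3, 0, 0], msg_vec=[0, 3, 0, 0]; VV[0]=max(VV[0],msg_vec) then VV[0][0]++ -> VV[0]=[1, 3, 0, 0]
Event 5: LOCAL 0: VV[0][0]++ -> VV[0]=[2, 3, 0, 0]
Event 3 stamp: [0, 2, 0, 3]
Event 5 stamp: [2, 3, 0, 0]
[0, 2, 0, 3] <= [2, 3, 0, 0]? False. Equal? False. Happens-before: False

Answer: no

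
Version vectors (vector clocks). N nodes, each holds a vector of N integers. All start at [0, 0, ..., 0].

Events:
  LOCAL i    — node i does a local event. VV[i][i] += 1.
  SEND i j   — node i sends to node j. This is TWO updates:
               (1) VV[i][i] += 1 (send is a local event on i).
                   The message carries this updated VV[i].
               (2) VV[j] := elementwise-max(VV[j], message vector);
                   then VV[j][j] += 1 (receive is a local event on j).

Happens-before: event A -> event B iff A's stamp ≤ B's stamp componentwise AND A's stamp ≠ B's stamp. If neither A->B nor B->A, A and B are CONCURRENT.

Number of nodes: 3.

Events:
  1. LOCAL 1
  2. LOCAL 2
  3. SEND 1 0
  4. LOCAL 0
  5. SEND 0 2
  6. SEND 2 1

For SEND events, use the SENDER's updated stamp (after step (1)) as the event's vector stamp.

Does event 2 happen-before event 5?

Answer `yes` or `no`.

Initial: VV[0]=[0, 0, 0]
Initial: VV[1]=[0, 0, 0]
Initial: VV[2]=[0, 0, 0]
Event 1: LOCAL 1: VV[1][1]++ -> VV[1]=[0, 1, 0]
Event 2: LOCAL 2: VV[2][2]++ -> VV[2]=[0, 0, 1]
Event 3: SEND 1->0: VV[1][1]++ -> VV[1]=[0, 2, 0], msg_vec=[0, 2, 0]; VV[0]=max(VV[0],msg_vec) then VV[0][0]++ -> VV[0]=[1, 2, 0]
Event 4: LOCAL 0: VV[0][0]++ -> VV[0]=[2, 2, 0]
Event 5: SEND 0->2: VV[0][0]++ -> VV[0]=[3, 2, 0], msg_vec=[3, 2, 0]; VV[2]=max(VV[2],msg_vec) then VV[2][2]++ -> VV[2]=[3, 2, 2]
Event 6: SEND 2->1: VV[2][2]++ -> VV[2]=[3, 2, 3], msg_vec=[3, 2, 3]; VV[1]=max(VV[1],msg_vec) then VV[1][1]++ -> VV[1]=[3, 3, 3]
Event 2 stamp: [0, 0, 1]
Event 5 stamp: [3, 2, 0]
[0, 0, 1] <= [3, 2, 0]? False. Equal? False. Happens-before: False

Answer: no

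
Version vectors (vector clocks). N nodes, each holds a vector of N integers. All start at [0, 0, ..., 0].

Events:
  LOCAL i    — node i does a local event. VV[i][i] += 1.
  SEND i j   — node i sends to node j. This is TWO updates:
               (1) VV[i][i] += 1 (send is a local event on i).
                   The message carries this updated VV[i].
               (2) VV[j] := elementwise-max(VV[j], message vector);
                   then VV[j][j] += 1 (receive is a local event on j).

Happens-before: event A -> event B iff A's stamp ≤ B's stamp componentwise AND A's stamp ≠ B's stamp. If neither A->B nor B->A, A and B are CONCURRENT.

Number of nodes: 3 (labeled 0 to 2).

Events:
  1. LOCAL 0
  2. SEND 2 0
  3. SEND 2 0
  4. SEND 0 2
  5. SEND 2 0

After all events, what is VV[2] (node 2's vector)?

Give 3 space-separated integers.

Answer: 4 0 4

Derivation:
Initial: VV[0]=[0, 0, 0]
Initial: VV[1]=[0, 0, 0]
Initial: VV[2]=[0, 0, 0]
Event 1: LOCAL 0: VV[0][0]++ -> VV[0]=[1, 0, 0]
Event 2: SEND 2->0: VV[2][2]++ -> VV[2]=[0, 0, 1], msg_vec=[0, 0, 1]; VV[0]=max(VV[0],msg_vec) then VV[0][0]++ -> VV[0]=[2, 0, 1]
Event 3: SEND 2->0: VV[2][2]++ -> VV[2]=[0, 0, 2], msg_vec=[0, 0, 2]; VV[0]=max(VV[0],msg_vec) then VV[0][0]++ -> VV[0]=[3, 0, 2]
Event 4: SEND 0->2: VV[0][0]++ -> VV[0]=[4, 0, 2], msg_vec=[4, 0, 2]; VV[2]=max(VV[2],msg_vec) then VV[2][2]++ -> VV[2]=[4, 0, 3]
Event 5: SEND 2->0: VV[2][2]++ -> VV[2]=[4, 0, 4], msg_vec=[4, 0, 4]; VV[0]=max(VV[0],msg_vec) then VV[0][0]++ -> VV[0]=[5, 0, 4]
Final vectors: VV[0]=[5, 0, 4]; VV[1]=[0, 0, 0]; VV[2]=[4, 0, 4]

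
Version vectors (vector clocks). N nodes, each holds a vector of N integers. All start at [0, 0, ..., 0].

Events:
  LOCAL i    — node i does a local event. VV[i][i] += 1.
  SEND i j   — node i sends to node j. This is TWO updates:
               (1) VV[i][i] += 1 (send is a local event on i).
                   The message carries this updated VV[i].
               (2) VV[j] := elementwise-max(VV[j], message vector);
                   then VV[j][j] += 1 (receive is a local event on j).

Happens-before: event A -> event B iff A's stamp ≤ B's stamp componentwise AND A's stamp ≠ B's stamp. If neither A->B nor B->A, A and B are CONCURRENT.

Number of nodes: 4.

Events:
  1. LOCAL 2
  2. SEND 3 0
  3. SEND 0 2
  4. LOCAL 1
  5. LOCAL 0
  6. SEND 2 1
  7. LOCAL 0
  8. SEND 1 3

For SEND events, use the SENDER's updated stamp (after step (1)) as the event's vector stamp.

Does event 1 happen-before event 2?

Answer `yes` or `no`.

Answer: no

Derivation:
Initial: VV[0]=[0, 0, 0, 0]
Initial: VV[1]=[0, 0, 0, 0]
Initial: VV[2]=[0, 0, 0, 0]
Initial: VV[3]=[0, 0, 0, 0]
Event 1: LOCAL 2: VV[2][2]++ -> VV[2]=[0, 0, 1, 0]
Event 2: SEND 3->0: VV[3][3]++ -> VV[3]=[0, 0, 0, 1], msg_vec=[0, 0, 0, 1]; VV[0]=max(VV[0],msg_vec) then VV[0][0]++ -> VV[0]=[1, 0, 0, 1]
Event 3: SEND 0->2: VV[0][0]++ -> VV[0]=[2, 0, 0, 1], msg_vec=[2, 0, 0, 1]; VV[2]=max(VV[2],msg_vec) then VV[2][2]++ -> VV[2]=[2, 0, 2, 1]
Event 4: LOCAL 1: VV[1][1]++ -> VV[1]=[0, 1, 0, 0]
Event 5: LOCAL 0: VV[0][0]++ -> VV[0]=[3, 0, 0, 1]
Event 6: SEND 2->1: VV[2][2]++ -> VV[2]=[2, 0, 3, 1], msg_vec=[2, 0, 3, 1]; VV[1]=max(VV[1],msg_vec) then VV[1][1]++ -> VV[1]=[2, 2, 3, 1]
Event 7: LOCAL 0: VV[0][0]++ -> VV[0]=[4, 0, 0, 1]
Event 8: SEND 1->3: VV[1][1]++ -> VV[1]=[2, 3, 3, 1], msg_vec=[2, 3, 3, 1]; VV[3]=max(VV[3],msg_vec) then VV[3][3]++ -> VV[3]=[2, 3, 3, 2]
Event 1 stamp: [0, 0, 1, 0]
Event 2 stamp: [0, 0, 0, 1]
[0, 0, 1, 0] <= [0, 0, 0, 1]? False. Equal? False. Happens-before: False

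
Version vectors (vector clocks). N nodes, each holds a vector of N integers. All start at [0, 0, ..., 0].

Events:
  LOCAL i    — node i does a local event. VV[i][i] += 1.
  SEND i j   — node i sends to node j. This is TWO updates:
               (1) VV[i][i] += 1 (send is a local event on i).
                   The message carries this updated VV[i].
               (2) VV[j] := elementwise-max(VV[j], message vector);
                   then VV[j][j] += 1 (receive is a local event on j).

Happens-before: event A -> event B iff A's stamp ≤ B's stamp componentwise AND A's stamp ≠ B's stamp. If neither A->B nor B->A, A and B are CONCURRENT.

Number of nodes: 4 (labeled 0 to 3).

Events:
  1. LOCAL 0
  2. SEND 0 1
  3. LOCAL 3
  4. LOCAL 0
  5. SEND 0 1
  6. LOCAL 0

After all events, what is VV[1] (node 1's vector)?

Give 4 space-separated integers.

Initial: VV[0]=[0, 0, 0, 0]
Initial: VV[1]=[0, 0, 0, 0]
Initial: VV[2]=[0, 0, 0, 0]
Initial: VV[3]=[0, 0, 0, 0]
Event 1: LOCAL 0: VV[0][0]++ -> VV[0]=[1, 0, 0, 0]
Event 2: SEND 0->1: VV[0][0]++ -> VV[0]=[2, 0, 0, 0], msg_vec=[2, 0, 0, 0]; VV[1]=max(VV[1],msg_vec) then VV[1][1]++ -> VV[1]=[2, 1, 0, 0]
Event 3: LOCAL 3: VV[3][3]++ -> VV[3]=[0, 0, 0, 1]
Event 4: LOCAL 0: VV[0][0]++ -> VV[0]=[3, 0, 0, 0]
Event 5: SEND 0->1: VV[0][0]++ -> VV[0]=[4, 0, 0, 0], msg_vec=[4, 0, 0, 0]; VV[1]=max(VV[1],msg_vec) then VV[1][1]++ -> VV[1]=[4, 2, 0, 0]
Event 6: LOCAL 0: VV[0][0]++ -> VV[0]=[5, 0, 0, 0]
Final vectors: VV[0]=[5, 0, 0, 0]; VV[1]=[4, 2, 0, 0]; VV[2]=[0, 0, 0, 0]; VV[3]=[0, 0, 0, 1]

Answer: 4 2 0 0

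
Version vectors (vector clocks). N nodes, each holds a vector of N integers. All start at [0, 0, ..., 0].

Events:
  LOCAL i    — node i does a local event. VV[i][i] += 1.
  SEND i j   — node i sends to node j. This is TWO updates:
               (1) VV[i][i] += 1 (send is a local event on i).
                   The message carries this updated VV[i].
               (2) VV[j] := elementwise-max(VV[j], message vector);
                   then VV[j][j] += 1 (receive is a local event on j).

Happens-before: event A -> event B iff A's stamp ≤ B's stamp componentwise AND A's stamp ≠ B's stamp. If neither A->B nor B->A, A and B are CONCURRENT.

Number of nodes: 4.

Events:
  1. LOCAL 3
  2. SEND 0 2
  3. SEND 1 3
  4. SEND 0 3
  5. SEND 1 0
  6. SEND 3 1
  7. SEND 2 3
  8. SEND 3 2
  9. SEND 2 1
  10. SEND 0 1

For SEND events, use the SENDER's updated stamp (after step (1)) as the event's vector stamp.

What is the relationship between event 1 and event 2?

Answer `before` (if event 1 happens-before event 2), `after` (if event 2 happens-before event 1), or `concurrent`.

Initial: VV[0]=[0, 0, 0, 0]
Initial: VV[1]=[0, 0, 0, 0]
Initial: VV[2]=[0, 0, 0, 0]
Initial: VV[3]=[0, 0, 0, 0]
Event 1: LOCAL 3: VV[3][3]++ -> VV[3]=[0, 0, 0, 1]
Event 2: SEND 0->2: VV[0][0]++ -> VV[0]=[1, 0, 0, 0], msg_vec=[1, 0, 0, 0]; VV[2]=max(VV[2],msg_vec) then VV[2][2]++ -> VV[2]=[1, 0, 1, 0]
Event 3: SEND 1->3: VV[1][1]++ -> VV[1]=[0, 1, 0, 0], msg_vec=[0, 1, 0, 0]; VV[3]=max(VV[3],msg_vec) then VV[3][3]++ -> VV[3]=[0, 1, 0, 2]
Event 4: SEND 0->3: VV[0][0]++ -> VV[0]=[2, 0, 0, 0], msg_vec=[2, 0, 0, 0]; VV[3]=max(VV[3],msg_vec) then VV[3][3]++ -> VV[3]=[2, 1, 0, 3]
Event 5: SEND 1->0: VV[1][1]++ -> VV[1]=[0, 2, 0, 0], msg_vec=[0, 2, 0, 0]; VV[0]=max(VV[0],msg_vec) then VV[0][0]++ -> VV[0]=[3, 2, 0, 0]
Event 6: SEND 3->1: VV[3][3]++ -> VV[3]=[2, 1, 0, 4], msg_vec=[2, 1, 0, 4]; VV[1]=max(VV[1],msg_vec) then VV[1][1]++ -> VV[1]=[2, 3, 0, 4]
Event 7: SEND 2->3: VV[2][2]++ -> VV[2]=[1, 0, 2, 0], msg_vec=[1, 0, 2, 0]; VV[3]=max(VV[3],msg_vec) then VV[3][3]++ -> VV[3]=[2, 1, 2, 5]
Event 8: SEND 3->2: VV[3][3]++ -> VV[3]=[2, 1, 2, 6], msg_vec=[2, 1, 2, 6]; VV[2]=max(VV[2],msg_vec) then VV[2][2]++ -> VV[2]=[2, 1, 3, 6]
Event 9: SEND 2->1: VV[2][2]++ -> VV[2]=[2, 1, 4, 6], msg_vec=[2, 1, 4, 6]; VV[1]=max(VV[1],msg_vec) then VV[1][1]++ -> VV[1]=[2, 4, 4, 6]
Event 10: SEND 0->1: VV[0][0]++ -> VV[0]=[4, 2, 0, 0], msg_vec=[4, 2, 0, 0]; VV[1]=max(VV[1],msg_vec) then VV[1][1]++ -> VV[1]=[4, 5, 4, 6]
Event 1 stamp: [0, 0, 0, 1]
Event 2 stamp: [1, 0, 0, 0]
[0, 0, 0, 1] <= [1, 0, 0, 0]? False
[1, 0, 0, 0] <= [0, 0, 0, 1]? False
Relation: concurrent

Answer: concurrent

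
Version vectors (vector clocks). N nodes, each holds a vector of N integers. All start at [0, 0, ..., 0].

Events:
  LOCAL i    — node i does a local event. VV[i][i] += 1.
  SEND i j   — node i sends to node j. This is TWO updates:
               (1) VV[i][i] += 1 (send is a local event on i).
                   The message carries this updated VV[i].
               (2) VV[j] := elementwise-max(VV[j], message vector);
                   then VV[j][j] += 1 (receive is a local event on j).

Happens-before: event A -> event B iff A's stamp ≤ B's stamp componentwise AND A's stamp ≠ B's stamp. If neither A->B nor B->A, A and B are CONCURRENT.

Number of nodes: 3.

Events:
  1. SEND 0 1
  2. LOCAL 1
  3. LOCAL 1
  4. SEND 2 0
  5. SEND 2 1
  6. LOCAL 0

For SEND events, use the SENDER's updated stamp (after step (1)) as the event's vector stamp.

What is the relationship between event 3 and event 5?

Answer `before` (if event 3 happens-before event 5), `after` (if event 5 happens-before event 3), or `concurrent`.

Initial: VV[0]=[0, 0, 0]
Initial: VV[1]=[0, 0, 0]
Initial: VV[2]=[0, 0, 0]
Event 1: SEND 0->1: VV[0][0]++ -> VV[0]=[1, 0, 0], msg_vec=[1, 0, 0]; VV[1]=max(VV[1],msg_vec) then VV[1][1]++ -> VV[1]=[1, 1, 0]
Event 2: LOCAL 1: VV[1][1]++ -> VV[1]=[1, 2, 0]
Event 3: LOCAL 1: VV[1][1]++ -> VV[1]=[1, 3, 0]
Event 4: SEND 2->0: VV[2][2]++ -> VV[2]=[0, 0, 1], msg_vec=[0, 0, 1]; VV[0]=max(VV[0],msg_vec) then VV[0][0]++ -> VV[0]=[2, 0, 1]
Event 5: SEND 2->1: VV[2][2]++ -> VV[2]=[0, 0, 2], msg_vec=[0, 0, 2]; VV[1]=max(VV[1],msg_vec) then VV[1][1]++ -> VV[1]=[1, 4, 2]
Event 6: LOCAL 0: VV[0][0]++ -> VV[0]=[3, 0, 1]
Event 3 stamp: [1, 3, 0]
Event 5 stamp: [0, 0, 2]
[1, 3, 0] <= [0, 0, 2]? False
[0, 0, 2] <= [1, 3, 0]? False
Relation: concurrent

Answer: concurrent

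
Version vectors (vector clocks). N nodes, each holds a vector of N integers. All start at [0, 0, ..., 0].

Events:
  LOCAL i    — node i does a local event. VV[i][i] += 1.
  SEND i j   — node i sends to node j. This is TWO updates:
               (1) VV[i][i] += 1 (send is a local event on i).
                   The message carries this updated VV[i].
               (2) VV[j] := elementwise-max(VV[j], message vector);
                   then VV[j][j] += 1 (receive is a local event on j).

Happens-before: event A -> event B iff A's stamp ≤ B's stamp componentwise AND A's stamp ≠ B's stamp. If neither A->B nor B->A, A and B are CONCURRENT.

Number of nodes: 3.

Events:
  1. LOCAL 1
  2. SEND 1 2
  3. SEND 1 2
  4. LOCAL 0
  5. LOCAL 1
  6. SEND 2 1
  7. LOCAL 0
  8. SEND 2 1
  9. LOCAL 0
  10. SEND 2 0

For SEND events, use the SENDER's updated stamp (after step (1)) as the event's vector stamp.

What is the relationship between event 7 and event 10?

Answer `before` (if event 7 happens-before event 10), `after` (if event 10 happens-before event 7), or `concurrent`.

Answer: concurrent

Derivation:
Initial: VV[0]=[0, 0, 0]
Initial: VV[1]=[0, 0, 0]
Initial: VV[2]=[0, 0, 0]
Event 1: LOCAL 1: VV[1][1]++ -> VV[1]=[0, 1, 0]
Event 2: SEND 1->2: VV[1][1]++ -> VV[1]=[0, 2, 0], msg_vec=[0, 2, 0]; VV[2]=max(VV[2],msg_vec) then VV[2][2]++ -> VV[2]=[0, 2, 1]
Event 3: SEND 1->2: VV[1][1]++ -> VV[1]=[0, 3, 0], msg_vec=[0, 3, 0]; VV[2]=max(VV[2],msg_vec) then VV[2][2]++ -> VV[2]=[0, 3, 2]
Event 4: LOCAL 0: VV[0][0]++ -> VV[0]=[1, 0, 0]
Event 5: LOCAL 1: VV[1][1]++ -> VV[1]=[0, 4, 0]
Event 6: SEND 2->1: VV[2][2]++ -> VV[2]=[0, 3, 3], msg_vec=[0, 3, 3]; VV[1]=max(VV[1],msg_vec) then VV[1][1]++ -> VV[1]=[0, 5, 3]
Event 7: LOCAL 0: VV[0][0]++ -> VV[0]=[2, 0, 0]
Event 8: SEND 2->1: VV[2][2]++ -> VV[2]=[0, 3, 4], msg_vec=[0, 3, 4]; VV[1]=max(VV[1],msg_vec) then VV[1][1]++ -> VV[1]=[0, 6, 4]
Event 9: LOCAL 0: VV[0][0]++ -> VV[0]=[3, 0, 0]
Event 10: SEND 2->0: VV[2][2]++ -> VV[2]=[0, 3, 5], msg_vec=[0, 3, 5]; VV[0]=max(VV[0],msg_vec) then VV[0][0]++ -> VV[0]=[4, 3, 5]
Event 7 stamp: [2, 0, 0]
Event 10 stamp: [0, 3, 5]
[2, 0, 0] <= [0, 3, 5]? False
[0, 3, 5] <= [2, 0, 0]? False
Relation: concurrent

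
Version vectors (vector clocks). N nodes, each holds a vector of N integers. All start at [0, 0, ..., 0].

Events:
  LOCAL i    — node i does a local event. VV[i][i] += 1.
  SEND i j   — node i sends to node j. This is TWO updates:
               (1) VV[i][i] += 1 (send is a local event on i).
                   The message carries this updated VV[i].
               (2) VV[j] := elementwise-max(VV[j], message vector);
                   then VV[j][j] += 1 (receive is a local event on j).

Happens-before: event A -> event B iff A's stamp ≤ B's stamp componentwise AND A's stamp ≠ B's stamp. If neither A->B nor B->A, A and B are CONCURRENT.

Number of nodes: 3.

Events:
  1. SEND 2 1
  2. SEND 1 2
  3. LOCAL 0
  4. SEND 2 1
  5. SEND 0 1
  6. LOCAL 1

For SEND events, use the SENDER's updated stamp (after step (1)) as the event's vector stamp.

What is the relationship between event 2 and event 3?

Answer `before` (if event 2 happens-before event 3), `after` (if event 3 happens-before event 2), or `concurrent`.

Initial: VV[0]=[0, 0, 0]
Initial: VV[1]=[0, 0, 0]
Initial: VV[2]=[0, 0, 0]
Event 1: SEND 2->1: VV[2][2]++ -> VV[2]=[0, 0, 1], msg_vec=[0, 0, 1]; VV[1]=max(VV[1],msg_vec) then VV[1][1]++ -> VV[1]=[0, 1, 1]
Event 2: SEND 1->2: VV[1][1]++ -> VV[1]=[0, 2, 1], msg_vec=[0, 2, 1]; VV[2]=max(VV[2],msg_vec) then VV[2][2]++ -> VV[2]=[0, 2, 2]
Event 3: LOCAL 0: VV[0][0]++ -> VV[0]=[1, 0, 0]
Event 4: SEND 2->1: VV[2][2]++ -> VV[2]=[0, 2, 3], msg_vec=[0, 2, 3]; VV[1]=max(VV[1],msg_vec) then VV[1][1]++ -> VV[1]=[0, 3, 3]
Event 5: SEND 0->1: VV[0][0]++ -> VV[0]=[2, 0, 0], msg_vec=[2, 0, 0]; VV[1]=max(VV[1],msg_vec) then VV[1][1]++ -> VV[1]=[2, 4, 3]
Event 6: LOCAL 1: VV[1][1]++ -> VV[1]=[2, 5, 3]
Event 2 stamp: [0, 2, 1]
Event 3 stamp: [1, 0, 0]
[0, 2, 1] <= [1, 0, 0]? False
[1, 0, 0] <= [0, 2, 1]? False
Relation: concurrent

Answer: concurrent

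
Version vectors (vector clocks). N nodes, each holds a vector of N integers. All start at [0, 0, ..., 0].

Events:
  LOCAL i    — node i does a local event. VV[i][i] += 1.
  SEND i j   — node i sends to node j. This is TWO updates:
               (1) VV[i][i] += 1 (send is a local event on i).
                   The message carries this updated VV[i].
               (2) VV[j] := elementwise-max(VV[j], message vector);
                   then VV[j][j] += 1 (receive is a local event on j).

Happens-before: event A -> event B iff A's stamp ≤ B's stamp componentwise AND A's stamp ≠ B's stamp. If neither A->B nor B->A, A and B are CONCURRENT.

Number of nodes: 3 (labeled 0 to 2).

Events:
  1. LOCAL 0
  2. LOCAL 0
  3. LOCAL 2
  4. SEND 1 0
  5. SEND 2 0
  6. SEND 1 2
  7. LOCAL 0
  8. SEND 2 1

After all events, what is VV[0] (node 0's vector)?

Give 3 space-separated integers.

Initial: VV[0]=[0, 0, 0]
Initial: VV[1]=[0, 0, 0]
Initial: VV[2]=[0, 0, 0]
Event 1: LOCAL 0: VV[0][0]++ -> VV[0]=[1, 0, 0]
Event 2: LOCAL 0: VV[0][0]++ -> VV[0]=[2, 0, 0]
Event 3: LOCAL 2: VV[2][2]++ -> VV[2]=[0, 0, 1]
Event 4: SEND 1->0: VV[1][1]++ -> VV[1]=[0, 1, 0], msg_vec=[0, 1, 0]; VV[0]=max(VV[0],msg_vec) then VV[0][0]++ -> VV[0]=[3, 1, 0]
Event 5: SEND 2->0: VV[2][2]++ -> VV[2]=[0, 0, 2], msg_vec=[0, 0, 2]; VV[0]=max(VV[0],msg_vec) then VV[0][0]++ -> VV[0]=[4, 1, 2]
Event 6: SEND 1->2: VV[1][1]++ -> VV[1]=[0, 2, 0], msg_vec=[0, 2, 0]; VV[2]=max(VV[2],msg_vec) then VV[2][2]++ -> VV[2]=[0, 2, 3]
Event 7: LOCAL 0: VV[0][0]++ -> VV[0]=[5, 1, 2]
Event 8: SEND 2->1: VV[2][2]++ -> VV[2]=[0, 2, 4], msg_vec=[0, 2, 4]; VV[1]=max(VV[1],msg_vec) then VV[1][1]++ -> VV[1]=[0, 3, 4]
Final vectors: VV[0]=[5, 1, 2]; VV[1]=[0, 3, 4]; VV[2]=[0, 2, 4]

Answer: 5 1 2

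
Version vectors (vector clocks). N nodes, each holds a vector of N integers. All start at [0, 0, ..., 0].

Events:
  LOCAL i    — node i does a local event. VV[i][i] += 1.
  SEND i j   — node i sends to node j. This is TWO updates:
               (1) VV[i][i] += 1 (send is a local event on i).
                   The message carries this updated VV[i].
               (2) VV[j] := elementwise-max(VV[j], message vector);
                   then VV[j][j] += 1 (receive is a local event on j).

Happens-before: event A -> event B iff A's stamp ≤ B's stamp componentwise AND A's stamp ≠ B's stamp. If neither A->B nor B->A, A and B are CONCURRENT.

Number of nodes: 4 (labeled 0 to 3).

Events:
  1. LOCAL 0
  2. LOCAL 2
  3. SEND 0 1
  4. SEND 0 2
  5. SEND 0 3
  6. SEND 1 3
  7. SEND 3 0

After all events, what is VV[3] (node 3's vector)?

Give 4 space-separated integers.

Initial: VV[0]=[0, 0, 0, 0]
Initial: VV[1]=[0, 0, 0, 0]
Initial: VV[2]=[0, 0, 0, 0]
Initial: VV[3]=[0, 0, 0, 0]
Event 1: LOCAL 0: VV[0][0]++ -> VV[0]=[1, 0, 0, 0]
Event 2: LOCAL 2: VV[2][2]++ -> VV[2]=[0, 0, 1, 0]
Event 3: SEND 0->1: VV[0][0]++ -> VV[0]=[2, 0, 0, 0], msg_vec=[2, 0, 0, 0]; VV[1]=max(VV[1],msg_vec) then VV[1][1]++ -> VV[1]=[2, 1, 0, 0]
Event 4: SEND 0->2: VV[0][0]++ -> VV[0]=[3, 0, 0, 0], msg_vec=[3, 0, 0, 0]; VV[2]=max(VV[2],msg_vec) then VV[2][2]++ -> VV[2]=[3, 0, 2, 0]
Event 5: SEND 0->3: VV[0][0]++ -> VV[0]=[4, 0, 0, 0], msg_vec=[4, 0, 0, 0]; VV[3]=max(VV[3],msg_vec) then VV[3][3]++ -> VV[3]=[4, 0, 0, 1]
Event 6: SEND 1->3: VV[1][1]++ -> VV[1]=[2, 2, 0, 0], msg_vec=[2, 2, 0, 0]; VV[3]=max(VV[3],msg_vec) then VV[3][3]++ -> VV[3]=[4, 2, 0, 2]
Event 7: SEND 3->0: VV[3][3]++ -> VV[3]=[4, 2, 0, 3], msg_vec=[4, 2, 0, 3]; VV[0]=max(VV[0],msg_vec) then VV[0][0]++ -> VV[0]=[5, 2, 0, 3]
Final vectors: VV[0]=[5, 2, 0, 3]; VV[1]=[2, 2, 0, 0]; VV[2]=[3, 0, 2, 0]; VV[3]=[4, 2, 0, 3]

Answer: 4 2 0 3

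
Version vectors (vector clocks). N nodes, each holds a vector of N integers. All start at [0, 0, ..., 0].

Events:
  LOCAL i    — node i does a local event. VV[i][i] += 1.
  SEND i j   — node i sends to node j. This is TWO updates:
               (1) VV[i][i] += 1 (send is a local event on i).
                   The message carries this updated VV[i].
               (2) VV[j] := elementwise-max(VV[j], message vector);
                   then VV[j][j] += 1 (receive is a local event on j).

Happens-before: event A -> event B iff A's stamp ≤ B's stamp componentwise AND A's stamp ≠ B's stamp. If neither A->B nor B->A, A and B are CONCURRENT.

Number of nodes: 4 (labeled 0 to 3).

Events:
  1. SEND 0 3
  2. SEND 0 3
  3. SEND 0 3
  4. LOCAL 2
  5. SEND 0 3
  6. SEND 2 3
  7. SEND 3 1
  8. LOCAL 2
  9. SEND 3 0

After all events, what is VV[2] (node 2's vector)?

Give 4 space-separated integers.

Initial: VV[0]=[0, 0, 0, 0]
Initial: VV[1]=[0, 0, 0, 0]
Initial: VV[2]=[0, 0, 0, 0]
Initial: VV[3]=[0, 0, 0, 0]
Event 1: SEND 0->3: VV[0][0]++ -> VV[0]=[1, 0, 0, 0], msg_vec=[1, 0, 0, 0]; VV[3]=max(VV[3],msg_vec) then VV[3][3]++ -> VV[3]=[1, 0, 0, 1]
Event 2: SEND 0->3: VV[0][0]++ -> VV[0]=[2, 0, 0, 0], msg_vec=[2, 0, 0, 0]; VV[3]=max(VV[3],msg_vec) then VV[3][3]++ -> VV[3]=[2, 0, 0, 2]
Event 3: SEND 0->3: VV[0][0]++ -> VV[0]=[3, 0, 0, 0], msg_vec=[3, 0, 0, 0]; VV[3]=max(VV[3],msg_vec) then VV[3][3]++ -> VV[3]=[3, 0, 0, 3]
Event 4: LOCAL 2: VV[2][2]++ -> VV[2]=[0, 0, 1, 0]
Event 5: SEND 0->3: VV[0][0]++ -> VV[0]=[4, 0, 0, 0], msg_vec=[4, 0, 0, 0]; VV[3]=max(VV[3],msg_vec) then VV[3][3]++ -> VV[3]=[4, 0, 0, 4]
Event 6: SEND 2->3: VV[2][2]++ -> VV[2]=[0, 0, 2, 0], msg_vec=[0, 0, 2, 0]; VV[3]=max(VV[3],msg_vec) then VV[3][3]++ -> VV[3]=[4, 0, 2, 5]
Event 7: SEND 3->1: VV[3][3]++ -> VV[3]=[4, 0, 2, 6], msg_vec=[4, 0, 2, 6]; VV[1]=max(VV[1],msg_vec) then VV[1][1]++ -> VV[1]=[4, 1, 2, 6]
Event 8: LOCAL 2: VV[2][2]++ -> VV[2]=[0, 0, 3, 0]
Event 9: SEND 3->0: VV[3][3]++ -> VV[3]=[4, 0, 2, 7], msg_vec=[4, 0, 2, 7]; VV[0]=max(VV[0],msg_vec) then VV[0][0]++ -> VV[0]=[5, 0, 2, 7]
Final vectors: VV[0]=[5, 0, 2, 7]; VV[1]=[4, 1, 2, 6]; VV[2]=[0, 0, 3, 0]; VV[3]=[4, 0, 2, 7]

Answer: 0 0 3 0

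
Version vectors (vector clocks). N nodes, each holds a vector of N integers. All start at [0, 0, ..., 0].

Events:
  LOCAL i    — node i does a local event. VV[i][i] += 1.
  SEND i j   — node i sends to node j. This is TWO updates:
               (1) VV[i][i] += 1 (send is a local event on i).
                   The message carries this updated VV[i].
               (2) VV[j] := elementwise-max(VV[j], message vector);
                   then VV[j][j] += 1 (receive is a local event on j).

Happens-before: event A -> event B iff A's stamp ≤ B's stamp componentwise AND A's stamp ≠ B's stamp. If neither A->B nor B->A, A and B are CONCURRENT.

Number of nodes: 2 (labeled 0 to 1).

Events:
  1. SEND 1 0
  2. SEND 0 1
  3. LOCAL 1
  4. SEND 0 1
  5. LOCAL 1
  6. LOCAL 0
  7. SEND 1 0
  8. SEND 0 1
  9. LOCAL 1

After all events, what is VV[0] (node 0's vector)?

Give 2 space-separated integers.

Initial: VV[0]=[0, 0]
Initial: VV[1]=[0, 0]
Event 1: SEND 1->0: VV[1][1]++ -> VV[1]=[0, 1], msg_vec=[0, 1]; VV[0]=max(VV[0],msg_vec) then VV[0][0]++ -> VV[0]=[1, 1]
Event 2: SEND 0->1: VV[0][0]++ -> VV[0]=[2, 1], msg_vec=[2, 1]; VV[1]=max(VV[1],msg_vec) then VV[1][1]++ -> VV[1]=[2, 2]
Event 3: LOCAL 1: VV[1][1]++ -> VV[1]=[2, 3]
Event 4: SEND 0->1: VV[0][0]++ -> VV[0]=[3, 1], msg_vec=[3, 1]; VV[1]=max(VV[1],msg_vec) then VV[1][1]++ -> VV[1]=[3, 4]
Event 5: LOCAL 1: VV[1][1]++ -> VV[1]=[3, 5]
Event 6: LOCAL 0: VV[0][0]++ -> VV[0]=[4, 1]
Event 7: SEND 1->0: VV[1][1]++ -> VV[1]=[3, 6], msg_vec=[3, 6]; VV[0]=max(VV[0],msg_vec) then VV[0][0]++ -> VV[0]=[5, 6]
Event 8: SEND 0->1: VV[0][0]++ -> VV[0]=[6, 6], msg_vec=[6, 6]; VV[1]=max(VV[1],msg_vec) then VV[1][1]++ -> VV[1]=[6, 7]
Event 9: LOCAL 1: VV[1][1]++ -> VV[1]=[6, 8]
Final vectors: VV[0]=[6, 6]; VV[1]=[6, 8]

Answer: 6 6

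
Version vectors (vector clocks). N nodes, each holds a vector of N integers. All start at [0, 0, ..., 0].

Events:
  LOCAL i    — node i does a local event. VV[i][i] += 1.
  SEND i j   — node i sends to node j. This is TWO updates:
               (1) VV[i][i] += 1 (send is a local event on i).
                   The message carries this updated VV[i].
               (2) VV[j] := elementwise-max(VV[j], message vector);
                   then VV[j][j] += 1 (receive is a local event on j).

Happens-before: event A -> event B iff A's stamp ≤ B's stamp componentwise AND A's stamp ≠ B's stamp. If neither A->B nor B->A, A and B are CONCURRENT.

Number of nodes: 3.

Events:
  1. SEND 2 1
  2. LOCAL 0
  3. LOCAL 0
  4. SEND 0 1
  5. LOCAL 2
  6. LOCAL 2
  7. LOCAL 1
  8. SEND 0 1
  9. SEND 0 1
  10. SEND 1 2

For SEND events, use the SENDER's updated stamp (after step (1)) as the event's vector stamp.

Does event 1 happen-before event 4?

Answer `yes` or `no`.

Initial: VV[0]=[0, 0, 0]
Initial: VV[1]=[0, 0, 0]
Initial: VV[2]=[0, 0, 0]
Event 1: SEND 2->1: VV[2][2]++ -> VV[2]=[0, 0, 1], msg_vec=[0, 0, 1]; VV[1]=max(VV[1],msg_vec) then VV[1][1]++ -> VV[1]=[0, 1, 1]
Event 2: LOCAL 0: VV[0][0]++ -> VV[0]=[1, 0, 0]
Event 3: LOCAL 0: VV[0][0]++ -> VV[0]=[2, 0, 0]
Event 4: SEND 0->1: VV[0][0]++ -> VV[0]=[3, 0, 0], msg_vec=[3, 0, 0]; VV[1]=max(VV[1],msg_vec) then VV[1][1]++ -> VV[1]=[3, 2, 1]
Event 5: LOCAL 2: VV[2][2]++ -> VV[2]=[0, 0, 2]
Event 6: LOCAL 2: VV[2][2]++ -> VV[2]=[0, 0, 3]
Event 7: LOCAL 1: VV[1][1]++ -> VV[1]=[3, 3, 1]
Event 8: SEND 0->1: VV[0][0]++ -> VV[0]=[4, 0, 0], msg_vec=[4, 0, 0]; VV[1]=max(VV[1],msg_vec) then VV[1][1]++ -> VV[1]=[4, 4, 1]
Event 9: SEND 0->1: VV[0][0]++ -> VV[0]=[5, 0, 0], msg_vec=[5, 0, 0]; VV[1]=max(VV[1],msg_vec) then VV[1][1]++ -> VV[1]=[5, 5, 1]
Event 10: SEND 1->2: VV[1][1]++ -> VV[1]=[5, 6, 1], msg_vec=[5, 6, 1]; VV[2]=max(VV[2],msg_vec) then VV[2][2]++ -> VV[2]=[5, 6, 4]
Event 1 stamp: [0, 0, 1]
Event 4 stamp: [3, 0, 0]
[0, 0, 1] <= [3, 0, 0]? False. Equal? False. Happens-before: False

Answer: no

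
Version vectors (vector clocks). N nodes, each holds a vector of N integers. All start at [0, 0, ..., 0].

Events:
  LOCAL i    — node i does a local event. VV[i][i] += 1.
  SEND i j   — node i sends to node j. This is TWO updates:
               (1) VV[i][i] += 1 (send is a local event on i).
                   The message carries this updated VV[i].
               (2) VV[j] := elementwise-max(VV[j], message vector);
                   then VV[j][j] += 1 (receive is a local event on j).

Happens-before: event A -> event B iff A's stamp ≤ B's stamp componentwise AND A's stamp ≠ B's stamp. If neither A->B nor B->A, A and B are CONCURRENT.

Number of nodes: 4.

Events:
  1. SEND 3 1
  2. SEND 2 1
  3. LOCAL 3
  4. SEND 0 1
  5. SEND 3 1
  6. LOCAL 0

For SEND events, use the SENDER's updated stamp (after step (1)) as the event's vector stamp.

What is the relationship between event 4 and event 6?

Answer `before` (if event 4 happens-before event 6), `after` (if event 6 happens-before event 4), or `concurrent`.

Initial: VV[0]=[0, 0, 0, 0]
Initial: VV[1]=[0, 0, 0, 0]
Initial: VV[2]=[0, 0, 0, 0]
Initial: VV[3]=[0, 0, 0, 0]
Event 1: SEND 3->1: VV[3][3]++ -> VV[3]=[0, 0, 0, 1], msg_vec=[0, 0, 0, 1]; VV[1]=max(VV[1],msg_vec) then VV[1][1]++ -> VV[1]=[0, 1, 0, 1]
Event 2: SEND 2->1: VV[2][2]++ -> VV[2]=[0, 0, 1, 0], msg_vec=[0, 0, 1, 0]; VV[1]=max(VV[1],msg_vec) then VV[1][1]++ -> VV[1]=[0, 2, 1, 1]
Event 3: LOCAL 3: VV[3][3]++ -> VV[3]=[0, 0, 0, 2]
Event 4: SEND 0->1: VV[0][0]++ -> VV[0]=[1, 0, 0, 0], msg_vec=[1, 0, 0, 0]; VV[1]=max(VV[1],msg_vec) then VV[1][1]++ -> VV[1]=[1, 3, 1, 1]
Event 5: SEND 3->1: VV[3][3]++ -> VV[3]=[0, 0, 0, 3], msg_vec=[0, 0, 0, 3]; VV[1]=max(VV[1],msg_vec) then VV[1][1]++ -> VV[1]=[1, 4, 1, 3]
Event 6: LOCAL 0: VV[0][0]++ -> VV[0]=[2, 0, 0, 0]
Event 4 stamp: [1, 0, 0, 0]
Event 6 stamp: [2, 0, 0, 0]
[1, 0, 0, 0] <= [2, 0, 0, 0]? True
[2, 0, 0, 0] <= [1, 0, 0, 0]? False
Relation: before

Answer: before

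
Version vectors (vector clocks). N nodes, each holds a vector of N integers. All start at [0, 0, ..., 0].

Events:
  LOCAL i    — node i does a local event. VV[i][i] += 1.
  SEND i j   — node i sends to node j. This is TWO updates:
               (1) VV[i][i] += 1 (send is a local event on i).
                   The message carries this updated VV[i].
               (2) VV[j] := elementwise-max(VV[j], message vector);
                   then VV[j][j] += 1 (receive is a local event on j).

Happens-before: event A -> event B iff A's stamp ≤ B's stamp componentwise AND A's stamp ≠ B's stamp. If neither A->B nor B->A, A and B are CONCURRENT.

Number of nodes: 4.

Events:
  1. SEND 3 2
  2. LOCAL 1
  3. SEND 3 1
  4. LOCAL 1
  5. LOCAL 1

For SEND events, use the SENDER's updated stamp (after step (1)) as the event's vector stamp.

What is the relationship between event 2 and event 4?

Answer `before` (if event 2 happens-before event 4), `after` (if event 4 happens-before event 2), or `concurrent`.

Initial: VV[0]=[0, 0, 0, 0]
Initial: VV[1]=[0, 0, 0, 0]
Initial: VV[2]=[0, 0, 0, 0]
Initial: VV[3]=[0, 0, 0, 0]
Event 1: SEND 3->2: VV[3][3]++ -> VV[3]=[0, 0, 0, 1], msg_vec=[0, 0, 0, 1]; VV[2]=max(VV[2],msg_vec) then VV[2][2]++ -> VV[2]=[0, 0, 1, 1]
Event 2: LOCAL 1: VV[1][1]++ -> VV[1]=[0, 1, 0, 0]
Event 3: SEND 3->1: VV[3][3]++ -> VV[3]=[0, 0, 0, 2], msg_vec=[0, 0, 0, 2]; VV[1]=max(VV[1],msg_vec) then VV[1][1]++ -> VV[1]=[0, 2, 0, 2]
Event 4: LOCAL 1: VV[1][1]++ -> VV[1]=[0, 3, 0, 2]
Event 5: LOCAL 1: VV[1][1]++ -> VV[1]=[0, 4, 0, 2]
Event 2 stamp: [0, 1, 0, 0]
Event 4 stamp: [0, 3, 0, 2]
[0, 1, 0, 0] <= [0, 3, 0, 2]? True
[0, 3, 0, 2] <= [0, 1, 0, 0]? False
Relation: before

Answer: before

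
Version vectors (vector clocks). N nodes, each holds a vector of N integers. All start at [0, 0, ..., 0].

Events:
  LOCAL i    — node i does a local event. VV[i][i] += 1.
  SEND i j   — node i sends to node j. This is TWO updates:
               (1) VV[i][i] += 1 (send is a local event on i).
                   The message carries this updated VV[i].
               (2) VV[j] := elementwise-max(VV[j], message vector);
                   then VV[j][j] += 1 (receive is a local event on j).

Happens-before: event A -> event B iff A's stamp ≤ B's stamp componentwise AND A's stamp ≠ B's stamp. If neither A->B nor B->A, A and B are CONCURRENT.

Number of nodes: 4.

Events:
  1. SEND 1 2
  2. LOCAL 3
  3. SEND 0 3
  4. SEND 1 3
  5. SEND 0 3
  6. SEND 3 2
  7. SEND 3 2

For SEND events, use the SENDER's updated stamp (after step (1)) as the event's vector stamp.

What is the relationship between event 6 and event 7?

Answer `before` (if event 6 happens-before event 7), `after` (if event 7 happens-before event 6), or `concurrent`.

Initial: VV[0]=[0, 0, 0, 0]
Initial: VV[1]=[0, 0, 0, 0]
Initial: VV[2]=[0, 0, 0, 0]
Initial: VV[3]=[0, 0, 0, 0]
Event 1: SEND 1->2: VV[1][1]++ -> VV[1]=[0, 1, 0, 0], msg_vec=[0, 1, 0, 0]; VV[2]=max(VV[2],msg_vec) then VV[2][2]++ -> VV[2]=[0, 1, 1, 0]
Event 2: LOCAL 3: VV[3][3]++ -> VV[3]=[0, 0, 0, 1]
Event 3: SEND 0->3: VV[0][0]++ -> VV[0]=[1, 0, 0, 0], msg_vec=[1, 0, 0, 0]; VV[3]=max(VV[3],msg_vec) then VV[3][3]++ -> VV[3]=[1, 0, 0, 2]
Event 4: SEND 1->3: VV[1][1]++ -> VV[1]=[0, 2, 0, 0], msg_vec=[0, 2, 0, 0]; VV[3]=max(VV[3],msg_vec) then VV[3][3]++ -> VV[3]=[1, 2, 0, 3]
Event 5: SEND 0->3: VV[0][0]++ -> VV[0]=[2, 0, 0, 0], msg_vec=[2, 0, 0, 0]; VV[3]=max(VV[3],msg_vec) then VV[3][3]++ -> VV[3]=[2, 2, 0, 4]
Event 6: SEND 3->2: VV[3][3]++ -> VV[3]=[2, 2, 0, 5], msg_vec=[2, 2, 0, 5]; VV[2]=max(VV[2],msg_vec) then VV[2][2]++ -> VV[2]=[2, 2, 2, 5]
Event 7: SEND 3->2: VV[3][3]++ -> VV[3]=[2, 2, 0, 6], msg_vec=[2, 2, 0, 6]; VV[2]=max(VV[2],msg_vec) then VV[2][2]++ -> VV[2]=[2, 2, 3, 6]
Event 6 stamp: [2, 2, 0, 5]
Event 7 stamp: [2, 2, 0, 6]
[2, 2, 0, 5] <= [2, 2, 0, 6]? True
[2, 2, 0, 6] <= [2, 2, 0, 5]? False
Relation: before

Answer: before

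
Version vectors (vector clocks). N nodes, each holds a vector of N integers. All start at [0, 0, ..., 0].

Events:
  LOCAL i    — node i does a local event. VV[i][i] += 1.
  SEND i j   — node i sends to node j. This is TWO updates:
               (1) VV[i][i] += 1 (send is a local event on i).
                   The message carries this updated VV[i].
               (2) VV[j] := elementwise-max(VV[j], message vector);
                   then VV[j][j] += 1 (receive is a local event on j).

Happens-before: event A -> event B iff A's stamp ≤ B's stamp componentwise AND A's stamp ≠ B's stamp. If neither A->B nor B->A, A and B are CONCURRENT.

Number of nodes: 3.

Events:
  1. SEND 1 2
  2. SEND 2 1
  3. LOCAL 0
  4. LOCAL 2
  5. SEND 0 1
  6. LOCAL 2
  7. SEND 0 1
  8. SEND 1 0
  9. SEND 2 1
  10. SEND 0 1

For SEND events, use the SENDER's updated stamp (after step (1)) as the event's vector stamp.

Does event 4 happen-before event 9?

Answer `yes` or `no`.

Initial: VV[0]=[0, 0, 0]
Initial: VV[1]=[0, 0, 0]
Initial: VV[2]=[0, 0, 0]
Event 1: SEND 1->2: VV[1][1]++ -> VV[1]=[0, 1, 0], msg_vec=[0, 1, 0]; VV[2]=max(VV[2],msg_vec) then VV[2][2]++ -> VV[2]=[0, 1, 1]
Event 2: SEND 2->1: VV[2][2]++ -> VV[2]=[0, 1, 2], msg_vec=[0, 1, 2]; VV[1]=max(VV[1],msg_vec) then VV[1][1]++ -> VV[1]=[0, 2, 2]
Event 3: LOCAL 0: VV[0][0]++ -> VV[0]=[1, 0, 0]
Event 4: LOCAL 2: VV[2][2]++ -> VV[2]=[0, 1, 3]
Event 5: SEND 0->1: VV[0][0]++ -> VV[0]=[2, 0, 0], msg_vec=[2, 0, 0]; VV[1]=max(VV[1],msg_vec) then VV[1][1]++ -> VV[1]=[2, 3, 2]
Event 6: LOCAL 2: VV[2][2]++ -> VV[2]=[0, 1, 4]
Event 7: SEND 0->1: VV[0][0]++ -> VV[0]=[3, 0, 0], msg_vec=[3, 0, 0]; VV[1]=max(VV[1],msg_vec) then VV[1][1]++ -> VV[1]=[3, 4, 2]
Event 8: SEND 1->0: VV[1][1]++ -> VV[1]=[3, 5, 2], msg_vec=[3, 5, 2]; VV[0]=max(VV[0],msg_vec) then VV[0][0]++ -> VV[0]=[4, 5, 2]
Event 9: SEND 2->1: VV[2][2]++ -> VV[2]=[0, 1, 5], msg_vec=[0, 1, 5]; VV[1]=max(VV[1],msg_vec) then VV[1][1]++ -> VV[1]=[3, 6, 5]
Event 10: SEND 0->1: VV[0][0]++ -> VV[0]=[5, 5, 2], msg_vec=[5, 5, 2]; VV[1]=max(VV[1],msg_vec) then VV[1][1]++ -> VV[1]=[5, 7, 5]
Event 4 stamp: [0, 1, 3]
Event 9 stamp: [0, 1, 5]
[0, 1, 3] <= [0, 1, 5]? True. Equal? False. Happens-before: True

Answer: yes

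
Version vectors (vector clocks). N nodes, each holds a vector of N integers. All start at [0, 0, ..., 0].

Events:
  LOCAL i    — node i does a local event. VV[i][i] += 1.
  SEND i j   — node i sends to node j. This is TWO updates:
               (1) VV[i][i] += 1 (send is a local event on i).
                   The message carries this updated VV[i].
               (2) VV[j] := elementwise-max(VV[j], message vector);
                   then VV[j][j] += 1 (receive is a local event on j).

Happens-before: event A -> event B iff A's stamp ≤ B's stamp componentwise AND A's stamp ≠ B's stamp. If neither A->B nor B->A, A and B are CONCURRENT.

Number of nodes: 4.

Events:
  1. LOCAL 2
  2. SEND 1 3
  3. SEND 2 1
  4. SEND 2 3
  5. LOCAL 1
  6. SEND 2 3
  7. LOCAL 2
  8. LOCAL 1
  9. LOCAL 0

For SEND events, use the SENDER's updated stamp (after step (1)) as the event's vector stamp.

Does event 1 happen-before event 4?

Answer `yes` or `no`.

Initial: VV[0]=[0, 0, 0, 0]
Initial: VV[1]=[0, 0, 0, 0]
Initial: VV[2]=[0, 0, 0, 0]
Initial: VV[3]=[0, 0, 0, 0]
Event 1: LOCAL 2: VV[2][2]++ -> VV[2]=[0, 0, 1, 0]
Event 2: SEND 1->3: VV[1][1]++ -> VV[1]=[0, 1, 0, 0], msg_vec=[0, 1, 0, 0]; VV[3]=max(VV[3],msg_vec) then VV[3][3]++ -> VV[3]=[0, 1, 0, 1]
Event 3: SEND 2->1: VV[2][2]++ -> VV[2]=[0, 0, 2, 0], msg_vec=[0, 0, 2, 0]; VV[1]=max(VV[1],msg_vec) then VV[1][1]++ -> VV[1]=[0, 2, 2, 0]
Event 4: SEND 2->3: VV[2][2]++ -> VV[2]=[0, 0, 3, 0], msg_vec=[0, 0, 3, 0]; VV[3]=max(VV[3],msg_vec) then VV[3][3]++ -> VV[3]=[0, 1, 3, 2]
Event 5: LOCAL 1: VV[1][1]++ -> VV[1]=[0, 3, 2, 0]
Event 6: SEND 2->3: VV[2][2]++ -> VV[2]=[0, 0, 4, 0], msg_vec=[0, 0, 4, 0]; VV[3]=max(VV[3],msg_vec) then VV[3][3]++ -> VV[3]=[0, 1, 4, 3]
Event 7: LOCAL 2: VV[2][2]++ -> VV[2]=[0, 0, 5, 0]
Event 8: LOCAL 1: VV[1][1]++ -> VV[1]=[0, 4, 2, 0]
Event 9: LOCAL 0: VV[0][0]++ -> VV[0]=[1, 0, 0, 0]
Event 1 stamp: [0, 0, 1, 0]
Event 4 stamp: [0, 0, 3, 0]
[0, 0, 1, 0] <= [0, 0, 3, 0]? True. Equal? False. Happens-before: True

Answer: yes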